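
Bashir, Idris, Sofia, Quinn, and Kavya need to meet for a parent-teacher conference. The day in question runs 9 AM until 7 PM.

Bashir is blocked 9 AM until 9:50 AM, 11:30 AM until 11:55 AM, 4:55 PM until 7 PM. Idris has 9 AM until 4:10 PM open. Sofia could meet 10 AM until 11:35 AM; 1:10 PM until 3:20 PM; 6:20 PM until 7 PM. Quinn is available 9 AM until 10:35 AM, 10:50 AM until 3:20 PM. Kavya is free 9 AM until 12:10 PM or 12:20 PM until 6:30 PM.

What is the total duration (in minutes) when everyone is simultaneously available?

Bashir free: 09:50-11:30, 11:55-16:55 (invert busy blocks within the working day).
Idris free: 09:00-16:10.
Sofia free: 10:00-11:35, 13:10-15:20, 18:20-19:00.
Quinn free: 09:00-10:35, 10:50-15:20.
Kavya free: 09:00-12:10, 12:20-18:30.
Bashir ∩ Idris: 09:50-11:30, 11:55-16:10.
Bashir ∩ Idris ∩ Sofia: 10:00-11:30, 13:10-15:20.
Bashir ∩ Idris ∩ Sofia ∩ Quinn: 10:00-10:35, 10:50-11:30, 13:10-15:20.
Bashir ∩ Idris ∩ Sofia ∩ Quinn ∩ Kavya: 10:00-10:35, 10:50-11:30, 13:10-15:20.
So the common availability across everyone is 10:00-10:35, 10:50-11:30, 13:10-15:20.
Summing the common windows: 35 + 40 + 130 = 205 minutes.

205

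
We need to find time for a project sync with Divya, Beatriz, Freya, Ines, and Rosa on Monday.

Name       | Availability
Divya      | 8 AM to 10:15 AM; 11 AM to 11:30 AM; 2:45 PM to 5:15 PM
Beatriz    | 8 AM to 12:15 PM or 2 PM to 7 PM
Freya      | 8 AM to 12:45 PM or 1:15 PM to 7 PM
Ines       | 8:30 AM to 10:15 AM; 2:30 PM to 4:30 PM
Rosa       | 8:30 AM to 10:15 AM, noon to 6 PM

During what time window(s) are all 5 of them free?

08:30-10:15, 14:45-16:30

Divya ∩ Beatriz: 08:00-10:15, 11:00-11:30, 14:45-17:15.
Divya ∩ Beatriz ∩ Freya: 08:00-10:15, 11:00-11:30, 14:45-17:15.
Divya ∩ Beatriz ∩ Freya ∩ Ines: 08:30-10:15, 14:45-16:30.
Divya ∩ Beatriz ∩ Freya ∩ Ines ∩ Rosa: 08:30-10:15, 14:45-16:30.
So the common availability across everyone is 08:30-10:15, 14:45-16:30.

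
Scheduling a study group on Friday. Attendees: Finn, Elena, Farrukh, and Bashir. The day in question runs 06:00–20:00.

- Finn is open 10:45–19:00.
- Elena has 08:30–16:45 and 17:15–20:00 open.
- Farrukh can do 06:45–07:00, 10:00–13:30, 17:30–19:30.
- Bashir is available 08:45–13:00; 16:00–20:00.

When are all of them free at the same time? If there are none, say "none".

Finn ∩ Elena: 10:45-16:45, 17:15-19:00.
Finn ∩ Elena ∩ Farrukh: 10:45-13:30, 17:30-19:00.
Finn ∩ Elena ∩ Farrukh ∩ Bashir: 10:45-13:00, 17:30-19:00.
Those are the intersection windows.

10:45-13:00, 17:30-19:00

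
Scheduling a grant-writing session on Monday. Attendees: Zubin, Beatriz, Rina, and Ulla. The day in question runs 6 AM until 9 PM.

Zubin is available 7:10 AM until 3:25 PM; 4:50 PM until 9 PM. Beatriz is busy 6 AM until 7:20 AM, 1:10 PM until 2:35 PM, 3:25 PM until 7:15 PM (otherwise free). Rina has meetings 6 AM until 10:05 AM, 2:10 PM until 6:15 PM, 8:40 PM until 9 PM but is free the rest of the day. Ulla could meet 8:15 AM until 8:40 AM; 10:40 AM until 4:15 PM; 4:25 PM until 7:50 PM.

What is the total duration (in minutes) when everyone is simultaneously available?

Zubin free: 07:10-15:25, 16:50-21:00.
Beatriz free: 07:20-13:10, 14:35-15:25, 19:15-21:00 (invert busy blocks within the working day).
Rina free: 10:05-14:10, 18:15-20:40 (invert busy blocks within the working day).
Ulla free: 08:15-08:40, 10:40-16:15, 16:25-19:50.
Zubin ∩ Beatriz: 07:20-13:10, 14:35-15:25, 19:15-21:00.
Zubin ∩ Beatriz ∩ Rina: 10:05-13:10, 19:15-20:40.
Zubin ∩ Beatriz ∩ Rina ∩ Ulla: 10:40-13:10, 19:15-19:50.
So the common availability across everyone is 10:40-13:10, 19:15-19:50.
Summing the common windows: 150 + 35 = 185 minutes.

185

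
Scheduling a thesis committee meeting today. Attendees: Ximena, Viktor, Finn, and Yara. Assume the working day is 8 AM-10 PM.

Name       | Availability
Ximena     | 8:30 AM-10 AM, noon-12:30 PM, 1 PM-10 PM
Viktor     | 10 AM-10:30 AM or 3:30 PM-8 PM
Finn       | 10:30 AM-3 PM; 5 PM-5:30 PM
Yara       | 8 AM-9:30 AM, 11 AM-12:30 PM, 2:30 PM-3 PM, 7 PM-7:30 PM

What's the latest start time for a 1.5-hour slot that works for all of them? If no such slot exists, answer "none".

Ximena ∩ Viktor: 15:30-20:00.
Ximena ∩ Viktor ∩ Finn: 17:00-17:30.
Ximena ∩ Viktor ∩ Finn ∩ Yara: ∅.
There is no time when everyone is free.
No common window is at least 90 minutes long.

none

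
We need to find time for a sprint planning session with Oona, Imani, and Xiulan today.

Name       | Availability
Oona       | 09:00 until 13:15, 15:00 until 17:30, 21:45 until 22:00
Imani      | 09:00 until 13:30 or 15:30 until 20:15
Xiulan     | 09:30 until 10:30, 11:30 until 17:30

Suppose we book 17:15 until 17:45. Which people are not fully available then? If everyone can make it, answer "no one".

Oona, Xiulan

Oona: not fully free for 17:15-17:45. Imani: free for 17:15-17:45. Xiulan: not fully free for 17:15-17:45.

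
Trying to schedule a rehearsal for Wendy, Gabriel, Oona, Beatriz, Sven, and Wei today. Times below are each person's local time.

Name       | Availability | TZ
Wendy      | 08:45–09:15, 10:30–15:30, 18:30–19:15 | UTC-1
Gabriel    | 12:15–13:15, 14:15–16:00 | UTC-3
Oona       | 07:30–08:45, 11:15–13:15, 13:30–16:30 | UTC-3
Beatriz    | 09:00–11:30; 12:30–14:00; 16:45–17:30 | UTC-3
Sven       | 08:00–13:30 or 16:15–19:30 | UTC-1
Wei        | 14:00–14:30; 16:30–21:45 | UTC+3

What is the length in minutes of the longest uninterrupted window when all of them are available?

0

Wendy in UTC: 09:45-10:15, 11:30-16:30, 19:30-20:15 (add 1h to convert from UTC-1).
Gabriel in UTC: 15:15-16:15, 17:15-19:00 (add 3h to convert from UTC-3).
Oona in UTC: 10:30-11:45, 14:15-16:15, 16:30-19:30 (add 3h to convert from UTC-3).
Beatriz in UTC: 12:00-14:30, 15:30-17:00, 19:45-20:30 (add 3h to convert from UTC-3).
Sven in UTC: 09:00-14:30, 17:15-20:30 (add 1h to convert from UTC-1).
Wei in UTC: 11:00-11:30, 13:30-18:45 (subtract 3h to convert from UTC+3).
Wendy ∩ Gabriel: 15:15-16:15.
Wendy ∩ Gabriel ∩ Oona: 15:15-16:15.
Wendy ∩ Gabriel ∩ Oona ∩ Beatriz: 15:30-16:15.
Wendy ∩ Gabriel ∩ Oona ∩ Beatriz ∩ Sven: ∅.
Wendy ∩ Gabriel ∩ Oona ∩ Beatriz ∩ Sven ∩ Wei: ∅.
There is no time when everyone is free.
No common window exists, so the longest block is 0 minutes.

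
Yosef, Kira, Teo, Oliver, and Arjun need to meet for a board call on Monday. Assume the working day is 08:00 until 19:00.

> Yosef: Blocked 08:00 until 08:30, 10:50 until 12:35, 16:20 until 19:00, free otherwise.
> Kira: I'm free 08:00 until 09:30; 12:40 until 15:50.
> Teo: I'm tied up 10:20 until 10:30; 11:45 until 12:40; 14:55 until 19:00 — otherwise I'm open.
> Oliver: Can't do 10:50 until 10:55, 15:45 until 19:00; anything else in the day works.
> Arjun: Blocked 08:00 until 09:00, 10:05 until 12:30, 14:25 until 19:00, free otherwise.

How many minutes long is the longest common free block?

105

Yosef free: 08:30-10:50, 12:35-16:20 (invert busy blocks within the working day).
Kira free: 08:00-09:30, 12:40-15:50.
Teo free: 08:00-10:20, 10:30-11:45, 12:40-14:55 (invert busy blocks within the working day).
Oliver free: 08:00-10:50, 10:55-15:45 (invert busy blocks within the working day).
Arjun free: 09:00-10:05, 12:30-14:25 (invert busy blocks within the working day).
Yosef ∩ Kira: 08:30-09:30, 12:40-15:50.
Yosef ∩ Kira ∩ Teo: 08:30-09:30, 12:40-14:55.
Yosef ∩ Kira ∩ Teo ∩ Oliver: 08:30-09:30, 12:40-14:55.
Yosef ∩ Kira ∩ Teo ∩ Oliver ∩ Arjun: 09:00-09:30, 12:40-14:25.
So the common availability across everyone is 09:00-09:30, 12:40-14:25.
The longest is 12:40-14:25 at 105 minutes.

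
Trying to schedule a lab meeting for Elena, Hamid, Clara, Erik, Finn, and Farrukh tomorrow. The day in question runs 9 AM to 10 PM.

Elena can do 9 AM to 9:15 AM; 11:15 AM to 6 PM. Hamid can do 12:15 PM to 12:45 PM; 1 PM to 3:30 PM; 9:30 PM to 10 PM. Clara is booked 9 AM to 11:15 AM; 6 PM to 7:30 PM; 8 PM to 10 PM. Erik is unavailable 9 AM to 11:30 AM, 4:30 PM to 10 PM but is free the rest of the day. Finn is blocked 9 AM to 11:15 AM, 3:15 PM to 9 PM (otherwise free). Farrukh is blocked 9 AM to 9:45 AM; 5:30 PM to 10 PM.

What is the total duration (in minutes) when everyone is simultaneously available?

165

Elena free: 09:00-09:15, 11:15-18:00.
Hamid free: 12:15-12:45, 13:00-15:30, 21:30-22:00.
Clara free: 11:15-18:00, 19:30-20:00 (invert busy blocks within the working day).
Erik free: 11:30-16:30 (invert busy blocks within the working day).
Finn free: 11:15-15:15, 21:00-22:00 (invert busy blocks within the working day).
Farrukh free: 09:45-17:30 (invert busy blocks within the working day).
Elena ∩ Hamid: 12:15-12:45, 13:00-15:30.
Elena ∩ Hamid ∩ Clara: 12:15-12:45, 13:00-15:30.
Elena ∩ Hamid ∩ Clara ∩ Erik: 12:15-12:45, 13:00-15:30.
Elena ∩ Hamid ∩ Clara ∩ Erik ∩ Finn: 12:15-12:45, 13:00-15:15.
Elena ∩ Hamid ∩ Clara ∩ Erik ∩ Finn ∩ Farrukh: 12:15-12:45, 13:00-15:15.
Summing the common windows: 30 + 135 = 165 minutes.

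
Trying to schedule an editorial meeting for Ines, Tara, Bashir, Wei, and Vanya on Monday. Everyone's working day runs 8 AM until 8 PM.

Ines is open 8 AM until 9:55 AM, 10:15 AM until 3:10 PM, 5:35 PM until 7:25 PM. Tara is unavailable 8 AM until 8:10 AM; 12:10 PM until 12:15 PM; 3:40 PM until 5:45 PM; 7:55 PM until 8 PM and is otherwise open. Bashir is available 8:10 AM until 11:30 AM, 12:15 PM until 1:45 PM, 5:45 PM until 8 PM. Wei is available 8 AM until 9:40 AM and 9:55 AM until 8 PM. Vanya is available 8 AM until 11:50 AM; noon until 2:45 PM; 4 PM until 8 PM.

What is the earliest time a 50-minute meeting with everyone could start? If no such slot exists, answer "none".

08:10

Ines free: 08:00-09:55, 10:15-15:10, 17:35-19:25.
Tara free: 08:10-12:10, 12:15-15:40, 17:45-19:55 (invert busy blocks within the working day).
Bashir free: 08:10-11:30, 12:15-13:45, 17:45-20:00.
Wei free: 08:00-09:40, 09:55-20:00.
Vanya free: 08:00-11:50, 12:00-14:45, 16:00-20:00.
Ines ∩ Tara: 08:10-09:55, 10:15-12:10, 12:15-15:10, 17:45-19:25.
Ines ∩ Tara ∩ Bashir: 08:10-09:55, 10:15-11:30, 12:15-13:45, 17:45-19:25.
Ines ∩ Tara ∩ Bashir ∩ Wei: 08:10-09:40, 10:15-11:30, 12:15-13:45, 17:45-19:25.
Ines ∩ Tara ∩ Bashir ∩ Wei ∩ Vanya: 08:10-09:40, 10:15-11:30, 12:15-13:45, 17:45-19:25.
The first common window of at least 50 minutes is 08:10-09:40, so the earliest start is 08:10.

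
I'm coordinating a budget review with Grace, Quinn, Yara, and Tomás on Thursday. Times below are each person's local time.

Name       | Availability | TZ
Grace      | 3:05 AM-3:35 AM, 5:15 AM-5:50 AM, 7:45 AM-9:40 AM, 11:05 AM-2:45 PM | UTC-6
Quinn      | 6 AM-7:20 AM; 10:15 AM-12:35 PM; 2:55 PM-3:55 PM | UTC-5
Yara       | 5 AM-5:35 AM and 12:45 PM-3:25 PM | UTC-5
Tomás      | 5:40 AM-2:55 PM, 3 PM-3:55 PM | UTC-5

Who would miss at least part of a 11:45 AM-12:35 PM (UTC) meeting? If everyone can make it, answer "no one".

Grace, Quinn, Yara

Grace in UTC: 09:05-09:35, 11:15-11:50, 13:45-15:40, 17:05-20:45 (add 6h to convert from UTC-6).
Quinn in UTC: 11:00-12:20, 15:15-17:35, 19:55-20:55 (add 5h to convert from UTC-5).
Yara in UTC: 10:00-10:35, 17:45-20:25 (add 5h to convert from UTC-5).
Tomás in UTC: 10:40-19:55, 20:00-20:55 (add 5h to convert from UTC-5).
Grace: not fully free for 11:45-12:35. Quinn: not fully free for 11:45-12:35. Yara: not fully free for 11:45-12:35. Tomás: free for 11:45-12:35.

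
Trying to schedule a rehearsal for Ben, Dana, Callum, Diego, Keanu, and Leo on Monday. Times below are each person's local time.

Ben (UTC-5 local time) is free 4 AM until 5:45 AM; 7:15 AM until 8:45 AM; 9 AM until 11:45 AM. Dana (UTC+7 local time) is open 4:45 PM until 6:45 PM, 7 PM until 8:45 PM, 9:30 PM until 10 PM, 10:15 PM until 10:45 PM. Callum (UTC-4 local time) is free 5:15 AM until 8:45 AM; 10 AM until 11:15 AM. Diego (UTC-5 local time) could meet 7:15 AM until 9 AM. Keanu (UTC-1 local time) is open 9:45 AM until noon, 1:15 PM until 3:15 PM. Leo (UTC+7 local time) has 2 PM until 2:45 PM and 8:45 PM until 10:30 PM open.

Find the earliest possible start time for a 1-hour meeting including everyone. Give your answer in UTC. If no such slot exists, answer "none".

none

Ben in UTC: 09:00-10:45, 12:15-13:45, 14:00-16:45 (add 5h to convert from UTC-5).
Dana in UTC: 09:45-11:45, 12:00-13:45, 14:30-15:00, 15:15-15:45 (subtract 7h to convert from UTC+7).
Callum in UTC: 09:15-12:45, 14:00-15:15 (add 4h to convert from UTC-4).
Diego in UTC: 12:15-14:00 (add 5h to convert from UTC-5).
Keanu in UTC: 10:45-13:00, 14:15-16:15 (add 1h to convert from UTC-1).
Leo in UTC: 07:00-07:45, 13:45-15:30 (subtract 7h to convert from UTC+7).
Ben ∩ Dana: 09:45-10:45, 12:15-13:45, 14:30-15:00, 15:15-15:45.
Ben ∩ Dana ∩ Callum: 09:45-10:45, 12:15-12:45, 14:30-15:00.
Ben ∩ Dana ∩ Callum ∩ Diego: 12:15-12:45.
Ben ∩ Dana ∩ Callum ∩ Diego ∩ Keanu: 12:15-12:45.
Ben ∩ Dana ∩ Callum ∩ Diego ∩ Keanu ∩ Leo: ∅.
There is no time when everyone is free.
No common window is at least 60 minutes long.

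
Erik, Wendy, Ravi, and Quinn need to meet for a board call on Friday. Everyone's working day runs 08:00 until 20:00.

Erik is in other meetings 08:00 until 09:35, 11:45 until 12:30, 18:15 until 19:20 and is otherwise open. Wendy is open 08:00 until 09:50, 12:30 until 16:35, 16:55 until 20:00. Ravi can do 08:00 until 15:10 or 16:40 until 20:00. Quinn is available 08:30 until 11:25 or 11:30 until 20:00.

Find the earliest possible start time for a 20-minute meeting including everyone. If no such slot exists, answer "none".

12:30

Erik free: 09:35-11:45, 12:30-18:15, 19:20-20:00 (invert busy blocks within the working day).
Wendy free: 08:00-09:50, 12:30-16:35, 16:55-20:00.
Ravi free: 08:00-15:10, 16:40-20:00.
Quinn free: 08:30-11:25, 11:30-20:00.
Erik ∩ Wendy: 09:35-09:50, 12:30-16:35, 16:55-18:15, 19:20-20:00.
Erik ∩ Wendy ∩ Ravi: 09:35-09:50, 12:30-15:10, 16:55-18:15, 19:20-20:00.
Erik ∩ Wendy ∩ Ravi ∩ Quinn: 09:35-09:50, 12:30-15:10, 16:55-18:15, 19:20-20:00.
The first common window of at least 20 minutes is 12:30-15:10, so the earliest start is 12:30.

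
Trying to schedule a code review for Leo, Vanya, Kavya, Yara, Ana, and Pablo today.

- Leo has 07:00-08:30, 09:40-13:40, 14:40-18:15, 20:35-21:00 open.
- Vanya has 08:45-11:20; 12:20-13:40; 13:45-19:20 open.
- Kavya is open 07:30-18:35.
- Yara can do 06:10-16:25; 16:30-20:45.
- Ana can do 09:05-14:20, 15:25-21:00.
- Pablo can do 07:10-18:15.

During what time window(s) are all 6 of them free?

Leo ∩ Vanya: 09:40-11:20, 12:20-13:40, 14:40-18:15.
Leo ∩ Vanya ∩ Kavya: 09:40-11:20, 12:20-13:40, 14:40-18:15.
Leo ∩ Vanya ∩ Kavya ∩ Yara: 09:40-11:20, 12:20-13:40, 14:40-16:25, 16:30-18:15.
Leo ∩ Vanya ∩ Kavya ∩ Yara ∩ Ana: 09:40-11:20, 12:20-13:40, 15:25-16:25, 16:30-18:15.
Leo ∩ Vanya ∩ Kavya ∩ Yara ∩ Ana ∩ Pablo: 09:40-11:20, 12:20-13:40, 15:25-16:25, 16:30-18:15.

09:40-11:20, 12:20-13:40, 15:25-16:25, 16:30-18:15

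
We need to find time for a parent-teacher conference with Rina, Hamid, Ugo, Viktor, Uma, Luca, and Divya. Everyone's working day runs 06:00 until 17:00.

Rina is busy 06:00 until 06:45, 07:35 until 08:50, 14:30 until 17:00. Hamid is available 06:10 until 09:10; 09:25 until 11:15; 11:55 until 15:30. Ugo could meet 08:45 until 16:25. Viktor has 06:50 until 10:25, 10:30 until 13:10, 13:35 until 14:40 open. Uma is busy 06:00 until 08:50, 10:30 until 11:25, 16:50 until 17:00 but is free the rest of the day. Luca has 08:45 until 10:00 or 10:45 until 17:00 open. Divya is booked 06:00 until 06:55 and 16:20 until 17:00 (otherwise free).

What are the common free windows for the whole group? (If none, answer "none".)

08:50-09:10, 09:25-10:00, 11:55-13:10, 13:35-14:30

Rina free: 06:45-07:35, 08:50-14:30 (invert busy blocks within the working day).
Hamid free: 06:10-09:10, 09:25-11:15, 11:55-15:30.
Ugo free: 08:45-16:25.
Viktor free: 06:50-10:25, 10:30-13:10, 13:35-14:40.
Uma free: 08:50-10:30, 11:25-16:50 (invert busy blocks within the working day).
Luca free: 08:45-10:00, 10:45-17:00.
Divya free: 06:55-16:20 (invert busy blocks within the working day).
Rina ∩ Hamid: 06:45-07:35, 08:50-09:10, 09:25-11:15, 11:55-14:30.
Rina ∩ Hamid ∩ Ugo: 08:50-09:10, 09:25-11:15, 11:55-14:30.
Rina ∩ Hamid ∩ Ugo ∩ Viktor: 08:50-09:10, 09:25-10:25, 10:30-11:15, 11:55-13:10, 13:35-14:30.
Rina ∩ Hamid ∩ Ugo ∩ Viktor ∩ Uma: 08:50-09:10, 09:25-10:25, 11:55-13:10, 13:35-14:30.
Rina ∩ Hamid ∩ Ugo ∩ Viktor ∩ Uma ∩ Luca: 08:50-09:10, 09:25-10:00, 11:55-13:10, 13:35-14:30.
Rina ∩ Hamid ∩ Ugo ∩ Viktor ∩ Uma ∩ Luca ∩ Divya: 08:50-09:10, 09:25-10:00, 11:55-13:10, 13:35-14:30.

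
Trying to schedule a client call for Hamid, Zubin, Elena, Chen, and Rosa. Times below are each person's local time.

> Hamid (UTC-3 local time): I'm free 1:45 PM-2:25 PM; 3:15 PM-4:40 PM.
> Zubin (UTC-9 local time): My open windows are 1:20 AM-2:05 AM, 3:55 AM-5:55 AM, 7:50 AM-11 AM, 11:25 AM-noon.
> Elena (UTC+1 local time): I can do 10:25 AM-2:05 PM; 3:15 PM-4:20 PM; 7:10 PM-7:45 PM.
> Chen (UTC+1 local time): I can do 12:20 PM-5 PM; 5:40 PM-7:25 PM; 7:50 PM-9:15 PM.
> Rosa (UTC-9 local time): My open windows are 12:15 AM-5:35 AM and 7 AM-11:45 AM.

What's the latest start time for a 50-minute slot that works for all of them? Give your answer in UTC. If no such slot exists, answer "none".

none

Hamid in UTC: 16:45-17:25, 18:15-19:40 (add 3h to convert from UTC-3).
Zubin in UTC: 10:20-11:05, 12:55-14:55, 16:50-20:00, 20:25-21:00 (add 9h to convert from UTC-9).
Elena in UTC: 09:25-13:05, 14:15-15:20, 18:10-18:45 (subtract 1h to convert from UTC+1).
Chen in UTC: 11:20-16:00, 16:40-18:25, 18:50-20:15 (subtract 1h to convert from UTC+1).
Rosa in UTC: 09:15-14:35, 16:00-20:45 (add 9h to convert from UTC-9).
Hamid ∩ Zubin: 16:50-17:25, 18:15-19:40.
Hamid ∩ Zubin ∩ Elena: 18:15-18:45.
Hamid ∩ Zubin ∩ Elena ∩ Chen: 18:15-18:25.
Hamid ∩ Zubin ∩ Elena ∩ Chen ∩ Rosa: 18:15-18:25.
Those are the intersection windows.
No common window is at least 50 minutes long.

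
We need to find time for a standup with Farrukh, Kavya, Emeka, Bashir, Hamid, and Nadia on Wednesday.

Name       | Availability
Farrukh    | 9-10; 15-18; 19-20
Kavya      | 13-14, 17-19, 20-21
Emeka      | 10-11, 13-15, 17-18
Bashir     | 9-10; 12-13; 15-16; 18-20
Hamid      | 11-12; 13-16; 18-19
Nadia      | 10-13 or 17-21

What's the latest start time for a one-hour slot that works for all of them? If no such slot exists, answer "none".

none

Farrukh ∩ Kavya: 17:00-18:00.
Farrukh ∩ Kavya ∩ Emeka: 17:00-18:00.
Farrukh ∩ Kavya ∩ Emeka ∩ Bashir: ∅.
Farrukh ∩ Kavya ∩ Emeka ∩ Bashir ∩ Hamid: ∅.
Farrukh ∩ Kavya ∩ Emeka ∩ Bashir ∩ Hamid ∩ Nadia: ∅.
There is no time when everyone is free.
No common window is at least 60 minutes long.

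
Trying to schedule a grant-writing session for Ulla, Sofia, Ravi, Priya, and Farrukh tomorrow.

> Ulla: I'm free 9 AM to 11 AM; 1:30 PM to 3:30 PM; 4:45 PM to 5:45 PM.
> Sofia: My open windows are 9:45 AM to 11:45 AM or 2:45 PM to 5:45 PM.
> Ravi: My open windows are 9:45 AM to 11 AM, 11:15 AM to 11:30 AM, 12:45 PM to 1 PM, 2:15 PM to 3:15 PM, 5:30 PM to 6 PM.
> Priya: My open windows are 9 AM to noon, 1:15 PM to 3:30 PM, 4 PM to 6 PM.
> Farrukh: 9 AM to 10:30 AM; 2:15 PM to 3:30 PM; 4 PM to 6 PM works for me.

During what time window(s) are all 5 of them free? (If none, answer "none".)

09:45-10:30, 14:45-15:15, 17:30-17:45

Ulla ∩ Sofia: 09:45-11:00, 14:45-15:30, 16:45-17:45.
Ulla ∩ Sofia ∩ Ravi: 09:45-11:00, 14:45-15:15, 17:30-17:45.
Ulla ∩ Sofia ∩ Ravi ∩ Priya: 09:45-11:00, 14:45-15:15, 17:30-17:45.
Ulla ∩ Sofia ∩ Ravi ∩ Priya ∩ Farrukh: 09:45-10:30, 14:45-15:15, 17:30-17:45.
Those are the intersection windows.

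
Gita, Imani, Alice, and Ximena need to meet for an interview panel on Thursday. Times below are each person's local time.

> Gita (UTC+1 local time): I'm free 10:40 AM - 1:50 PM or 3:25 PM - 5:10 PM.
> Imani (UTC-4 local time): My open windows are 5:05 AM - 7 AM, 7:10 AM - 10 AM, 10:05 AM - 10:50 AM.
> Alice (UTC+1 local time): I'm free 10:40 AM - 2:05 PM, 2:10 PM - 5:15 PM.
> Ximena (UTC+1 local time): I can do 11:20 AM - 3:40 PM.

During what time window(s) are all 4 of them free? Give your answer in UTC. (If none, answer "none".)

10:20-11:00, 11:10-12:50, 14:25-14:40

Gita in UTC: 09:40-12:50, 14:25-16:10 (subtract 1h to convert from UTC+1).
Imani in UTC: 09:05-11:00, 11:10-14:00, 14:05-14:50 (add 4h to convert from UTC-4).
Alice in UTC: 09:40-13:05, 13:10-16:15 (subtract 1h to convert from UTC+1).
Ximena in UTC: 10:20-14:40 (subtract 1h to convert from UTC+1).
Gita ∩ Imani: 09:40-11:00, 11:10-12:50, 14:25-14:50.
Gita ∩ Imani ∩ Alice: 09:40-11:00, 11:10-12:50, 14:25-14:50.
Gita ∩ Imani ∩ Alice ∩ Ximena: 10:20-11:00, 11:10-12:50, 14:25-14:40.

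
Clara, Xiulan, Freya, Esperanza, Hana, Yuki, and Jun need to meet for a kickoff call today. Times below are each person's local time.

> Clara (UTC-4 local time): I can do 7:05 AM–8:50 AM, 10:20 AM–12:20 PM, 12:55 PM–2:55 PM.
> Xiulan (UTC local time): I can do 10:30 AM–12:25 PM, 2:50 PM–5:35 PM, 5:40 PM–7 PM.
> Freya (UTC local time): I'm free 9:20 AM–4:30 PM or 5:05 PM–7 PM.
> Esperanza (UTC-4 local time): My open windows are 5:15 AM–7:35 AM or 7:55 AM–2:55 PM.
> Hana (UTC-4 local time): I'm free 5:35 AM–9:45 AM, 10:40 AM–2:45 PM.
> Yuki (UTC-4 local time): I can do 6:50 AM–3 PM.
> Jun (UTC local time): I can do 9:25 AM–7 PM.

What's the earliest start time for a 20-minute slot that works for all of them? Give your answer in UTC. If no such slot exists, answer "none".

Clara in UTC: 11:05-12:50, 14:20-16:20, 16:55-18:55 (add 4h to convert from UTC-4).
Xiulan in UTC: 10:30-12:25, 14:50-17:35, 17:40-19:00.
Freya in UTC: 09:20-16:30, 17:05-19:00.
Esperanza in UTC: 09:15-11:35, 11:55-18:55 (add 4h to convert from UTC-4).
Hana in UTC: 09:35-13:45, 14:40-18:45 (add 4h to convert from UTC-4).
Yuki in UTC: 10:50-19:00 (add 4h to convert from UTC-4).
Jun in UTC: 09:25-19:00.
Clara ∩ Xiulan: 11:05-12:25, 14:50-16:20, 16:55-17:35, 17:40-18:55.
Clara ∩ Xiulan ∩ Freya: 11:05-12:25, 14:50-16:20, 17:05-17:35, 17:40-18:55.
Clara ∩ Xiulan ∩ Freya ∩ Esperanza: 11:05-11:35, 11:55-12:25, 14:50-16:20, 17:05-17:35, 17:40-18:55.
Clara ∩ Xiulan ∩ Freya ∩ Esperanza ∩ Hana: 11:05-11:35, 11:55-12:25, 14:50-16:20, 17:05-17:35, 17:40-18:45.
Clara ∩ Xiulan ∩ Freya ∩ Esperanza ∩ Hana ∩ Yuki: 11:05-11:35, 11:55-12:25, 14:50-16:20, 17:05-17:35, 17:40-18:45.
Clara ∩ Xiulan ∩ Freya ∩ Esperanza ∩ Hana ∩ Yuki ∩ Jun: 11:05-11:35, 11:55-12:25, 14:50-16:20, 17:05-17:35, 17:40-18:45.
Those are the intersection windows.
The first common window of at least 20 minutes is 11:05-11:35, so the earliest start is 11:05.

11:05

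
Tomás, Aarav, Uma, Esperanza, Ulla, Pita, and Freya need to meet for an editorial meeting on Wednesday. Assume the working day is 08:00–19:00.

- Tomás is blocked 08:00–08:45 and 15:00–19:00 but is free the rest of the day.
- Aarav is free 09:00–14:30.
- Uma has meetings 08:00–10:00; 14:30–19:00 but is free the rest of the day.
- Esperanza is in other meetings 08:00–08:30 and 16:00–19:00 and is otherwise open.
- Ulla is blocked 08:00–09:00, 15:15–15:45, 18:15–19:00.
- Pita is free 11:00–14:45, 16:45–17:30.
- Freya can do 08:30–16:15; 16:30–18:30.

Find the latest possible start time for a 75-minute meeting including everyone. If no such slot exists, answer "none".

13:15

Tomás free: 08:45-15:00 (invert busy blocks within the working day).
Aarav free: 09:00-14:30.
Uma free: 10:00-14:30 (invert busy blocks within the working day).
Esperanza free: 08:30-16:00 (invert busy blocks within the working day).
Ulla free: 09:00-15:15, 15:45-18:15 (invert busy blocks within the working day).
Pita free: 11:00-14:45, 16:45-17:30.
Freya free: 08:30-16:15, 16:30-18:30.
Tomás ∩ Aarav: 09:00-14:30.
Tomás ∩ Aarav ∩ Uma: 10:00-14:30.
Tomás ∩ Aarav ∩ Uma ∩ Esperanza: 10:00-14:30.
Tomás ∩ Aarav ∩ Uma ∩ Esperanza ∩ Ulla: 10:00-14:30.
Tomás ∩ Aarav ∩ Uma ∩ Esperanza ∩ Ulla ∩ Pita: 11:00-14:30.
Tomás ∩ Aarav ∩ Uma ∩ Esperanza ∩ Ulla ∩ Pita ∩ Freya: 11:00-14:30.
Those are the intersection windows.
The last common window of at least 75 minutes is 11:00-14:30; a 75-minute meeting can start as late as 13:15 and still end by 14:30.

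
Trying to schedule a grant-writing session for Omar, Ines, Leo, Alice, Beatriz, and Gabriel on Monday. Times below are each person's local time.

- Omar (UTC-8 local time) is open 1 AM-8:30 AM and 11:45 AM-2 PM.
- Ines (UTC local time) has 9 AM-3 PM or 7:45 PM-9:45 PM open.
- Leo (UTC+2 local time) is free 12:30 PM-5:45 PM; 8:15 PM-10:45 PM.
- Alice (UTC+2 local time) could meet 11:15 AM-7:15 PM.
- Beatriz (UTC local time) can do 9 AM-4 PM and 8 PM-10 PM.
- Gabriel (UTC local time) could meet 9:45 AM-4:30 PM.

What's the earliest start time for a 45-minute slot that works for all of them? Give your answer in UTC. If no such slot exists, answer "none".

10:30

Omar in UTC: 09:00-16:30, 19:45-22:00 (add 8h to convert from UTC-8).
Ines in UTC: 09:00-15:00, 19:45-21:45.
Leo in UTC: 10:30-15:45, 18:15-20:45 (subtract 2h to convert from UTC+2).
Alice in UTC: 09:15-17:15 (subtract 2h to convert from UTC+2).
Beatriz in UTC: 09:00-16:00, 20:00-22:00.
Gabriel in UTC: 09:45-16:30.
Omar ∩ Ines: 09:00-15:00, 19:45-21:45.
Omar ∩ Ines ∩ Leo: 10:30-15:00, 19:45-20:45.
Omar ∩ Ines ∩ Leo ∩ Alice: 10:30-15:00.
Omar ∩ Ines ∩ Leo ∩ Alice ∩ Beatriz: 10:30-15:00.
Omar ∩ Ines ∩ Leo ∩ Alice ∩ Beatriz ∩ Gabriel: 10:30-15:00.
The first common window of at least 45 minutes is 10:30-15:00, so the earliest start is 10:30.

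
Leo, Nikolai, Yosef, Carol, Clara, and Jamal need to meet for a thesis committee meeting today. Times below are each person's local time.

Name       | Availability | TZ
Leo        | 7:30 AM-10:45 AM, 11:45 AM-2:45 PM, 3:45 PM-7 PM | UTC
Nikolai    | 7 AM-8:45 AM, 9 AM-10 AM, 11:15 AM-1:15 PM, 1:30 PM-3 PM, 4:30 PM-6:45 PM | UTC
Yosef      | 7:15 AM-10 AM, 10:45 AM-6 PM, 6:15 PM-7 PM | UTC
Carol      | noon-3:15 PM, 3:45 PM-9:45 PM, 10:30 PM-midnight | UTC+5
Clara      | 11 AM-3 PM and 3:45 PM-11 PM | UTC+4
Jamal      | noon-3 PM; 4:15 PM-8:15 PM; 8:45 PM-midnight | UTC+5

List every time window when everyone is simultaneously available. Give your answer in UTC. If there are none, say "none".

07:30-08:45, 09:00-10:00, 11:45-13:15, 13:30-14:45, 16:30-16:45, 17:30-18:00, 18:15-18:45

Leo in UTC: 07:30-10:45, 11:45-14:45, 15:45-19:00.
Nikolai in UTC: 07:00-08:45, 09:00-10:00, 11:15-13:15, 13:30-15:00, 16:30-18:45.
Yosef in UTC: 07:15-10:00, 10:45-18:00, 18:15-19:00.
Carol in UTC: 07:00-10:15, 10:45-16:45, 17:30-19:00 (subtract 5h to convert from UTC+5).
Clara in UTC: 07:00-11:00, 11:45-19:00 (subtract 4h to convert from UTC+4).
Jamal in UTC: 07:00-10:00, 11:15-15:15, 15:45-19:00 (subtract 5h to convert from UTC+5).
Leo ∩ Nikolai: 07:30-08:45, 09:00-10:00, 11:45-13:15, 13:30-14:45, 16:30-18:45.
Leo ∩ Nikolai ∩ Yosef: 07:30-08:45, 09:00-10:00, 11:45-13:15, 13:30-14:45, 16:30-18:00, 18:15-18:45.
Leo ∩ Nikolai ∩ Yosef ∩ Carol: 07:30-08:45, 09:00-10:00, 11:45-13:15, 13:30-14:45, 16:30-16:45, 17:30-18:00, 18:15-18:45.
Leo ∩ Nikolai ∩ Yosef ∩ Carol ∩ Clara: 07:30-08:45, 09:00-10:00, 11:45-13:15, 13:30-14:45, 16:30-16:45, 17:30-18:00, 18:15-18:45.
Leo ∩ Nikolai ∩ Yosef ∩ Carol ∩ Clara ∩ Jamal: 07:30-08:45, 09:00-10:00, 11:45-13:15, 13:30-14:45, 16:30-16:45, 17:30-18:00, 18:15-18:45.
Those are the intersection windows.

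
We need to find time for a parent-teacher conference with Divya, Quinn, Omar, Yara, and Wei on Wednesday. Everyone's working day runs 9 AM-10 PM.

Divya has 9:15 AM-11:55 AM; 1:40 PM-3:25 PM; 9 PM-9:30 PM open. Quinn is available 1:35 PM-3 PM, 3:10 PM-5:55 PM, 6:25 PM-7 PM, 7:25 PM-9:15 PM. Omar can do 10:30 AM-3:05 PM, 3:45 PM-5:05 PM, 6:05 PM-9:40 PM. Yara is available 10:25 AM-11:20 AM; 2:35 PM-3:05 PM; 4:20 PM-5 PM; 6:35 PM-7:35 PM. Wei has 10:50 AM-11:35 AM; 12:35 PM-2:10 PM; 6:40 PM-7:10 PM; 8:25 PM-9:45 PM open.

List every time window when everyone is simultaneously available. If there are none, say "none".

none

Divya ∩ Quinn: 13:40-15:00, 15:10-15:25, 21:00-21:15.
Divya ∩ Quinn ∩ Omar: 13:40-15:00, 21:00-21:15.
Divya ∩ Quinn ∩ Omar ∩ Yara: 14:35-15:00.
Divya ∩ Quinn ∩ Omar ∩ Yara ∩ Wei: ∅.
There is no time when everyone is free.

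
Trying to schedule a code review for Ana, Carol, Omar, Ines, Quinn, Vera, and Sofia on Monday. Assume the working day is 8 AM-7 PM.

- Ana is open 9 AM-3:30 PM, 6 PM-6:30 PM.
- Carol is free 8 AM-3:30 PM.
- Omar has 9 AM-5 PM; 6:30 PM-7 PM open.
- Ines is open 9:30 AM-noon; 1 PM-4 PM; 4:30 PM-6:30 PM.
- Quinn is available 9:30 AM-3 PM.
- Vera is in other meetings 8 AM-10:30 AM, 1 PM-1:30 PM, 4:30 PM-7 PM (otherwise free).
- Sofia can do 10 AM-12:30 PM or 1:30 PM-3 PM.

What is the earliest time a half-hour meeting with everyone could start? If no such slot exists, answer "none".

10:30

Ana free: 09:00-15:30, 18:00-18:30.
Carol free: 08:00-15:30.
Omar free: 09:00-17:00, 18:30-19:00.
Ines free: 09:30-12:00, 13:00-16:00, 16:30-18:30.
Quinn free: 09:30-15:00.
Vera free: 10:30-13:00, 13:30-16:30 (invert busy blocks within the working day).
Sofia free: 10:00-12:30, 13:30-15:00.
Ana ∩ Carol: 09:00-15:30.
Ana ∩ Carol ∩ Omar: 09:00-15:30.
Ana ∩ Carol ∩ Omar ∩ Ines: 09:30-12:00, 13:00-15:30.
Ana ∩ Carol ∩ Omar ∩ Ines ∩ Quinn: 09:30-12:00, 13:00-15:00.
Ana ∩ Carol ∩ Omar ∩ Ines ∩ Quinn ∩ Vera: 10:30-12:00, 13:30-15:00.
Ana ∩ Carol ∩ Omar ∩ Ines ∩ Quinn ∩ Vera ∩ Sofia: 10:30-12:00, 13:30-15:00.
So the common availability across everyone is 10:30-12:00, 13:30-15:00.
The first common window of at least 30 minutes is 10:30-12:00, so the earliest start is 10:30.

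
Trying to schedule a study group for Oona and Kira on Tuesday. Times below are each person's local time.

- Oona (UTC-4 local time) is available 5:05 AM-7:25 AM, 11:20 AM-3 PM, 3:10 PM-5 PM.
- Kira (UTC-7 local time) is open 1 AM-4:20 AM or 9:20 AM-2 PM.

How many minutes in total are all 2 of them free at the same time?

405

Oona in UTC: 09:05-11:25, 15:20-19:00, 19:10-21:00 (add 4h to convert from UTC-4).
Kira in UTC: 08:00-11:20, 16:20-21:00 (add 7h to convert from UTC-7).
Oona ∩ Kira: 09:05-11:20, 16:20-19:00, 19:10-21:00.
Those are the intersection windows.
Summing the common windows: 135 + 160 + 110 = 405 minutes.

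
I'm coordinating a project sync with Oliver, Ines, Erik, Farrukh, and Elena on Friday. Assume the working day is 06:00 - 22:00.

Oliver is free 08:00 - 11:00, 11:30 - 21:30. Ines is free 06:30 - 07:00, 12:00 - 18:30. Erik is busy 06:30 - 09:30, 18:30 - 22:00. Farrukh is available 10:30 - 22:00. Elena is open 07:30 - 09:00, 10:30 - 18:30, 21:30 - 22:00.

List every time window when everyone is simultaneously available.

Oliver free: 08:00-11:00, 11:30-21:30.
Ines free: 06:30-07:00, 12:00-18:30.
Erik free: 06:00-06:30, 09:30-18:30 (invert busy blocks within the working day).
Farrukh free: 10:30-22:00.
Elena free: 07:30-09:00, 10:30-18:30, 21:30-22:00.
Oliver ∩ Ines: 12:00-18:30.
Oliver ∩ Ines ∩ Erik: 12:00-18:30.
Oliver ∩ Ines ∩ Erik ∩ Farrukh: 12:00-18:30.
Oliver ∩ Ines ∩ Erik ∩ Farrukh ∩ Elena: 12:00-18:30.

12:00-18:30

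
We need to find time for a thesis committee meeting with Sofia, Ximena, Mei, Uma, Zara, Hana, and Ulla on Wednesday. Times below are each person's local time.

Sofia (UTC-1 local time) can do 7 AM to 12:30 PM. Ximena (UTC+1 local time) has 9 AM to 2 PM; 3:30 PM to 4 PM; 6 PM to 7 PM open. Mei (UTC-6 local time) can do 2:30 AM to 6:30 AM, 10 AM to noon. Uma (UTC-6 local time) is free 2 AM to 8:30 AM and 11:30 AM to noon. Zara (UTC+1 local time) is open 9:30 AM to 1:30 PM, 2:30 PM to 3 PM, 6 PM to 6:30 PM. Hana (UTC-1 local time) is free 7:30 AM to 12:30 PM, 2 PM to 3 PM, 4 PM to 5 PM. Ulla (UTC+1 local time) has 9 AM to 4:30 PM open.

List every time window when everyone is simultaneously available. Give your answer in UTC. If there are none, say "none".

Sofia in UTC: 08:00-13:30 (add 1h to convert from UTC-1).
Ximena in UTC: 08:00-13:00, 14:30-15:00, 17:00-18:00 (subtract 1h to convert from UTC+1).
Mei in UTC: 08:30-12:30, 16:00-18:00 (add 6h to convert from UTC-6).
Uma in UTC: 08:00-14:30, 17:30-18:00 (add 6h to convert from UTC-6).
Zara in UTC: 08:30-12:30, 13:30-14:00, 17:00-17:30 (subtract 1h to convert from UTC+1).
Hana in UTC: 08:30-13:30, 15:00-16:00, 17:00-18:00 (add 1h to convert from UTC-1).
Ulla in UTC: 08:00-15:30 (subtract 1h to convert from UTC+1).
Sofia ∩ Ximena: 08:00-13:00.
Sofia ∩ Ximena ∩ Mei: 08:30-12:30.
Sofia ∩ Ximena ∩ Mei ∩ Uma: 08:30-12:30.
Sofia ∩ Ximena ∩ Mei ∩ Uma ∩ Zara: 08:30-12:30.
Sofia ∩ Ximena ∩ Mei ∩ Uma ∩ Zara ∩ Hana: 08:30-12:30.
Sofia ∩ Ximena ∩ Mei ∩ Uma ∩ Zara ∩ Hana ∩ Ulla: 08:30-12:30.

08:30-12:30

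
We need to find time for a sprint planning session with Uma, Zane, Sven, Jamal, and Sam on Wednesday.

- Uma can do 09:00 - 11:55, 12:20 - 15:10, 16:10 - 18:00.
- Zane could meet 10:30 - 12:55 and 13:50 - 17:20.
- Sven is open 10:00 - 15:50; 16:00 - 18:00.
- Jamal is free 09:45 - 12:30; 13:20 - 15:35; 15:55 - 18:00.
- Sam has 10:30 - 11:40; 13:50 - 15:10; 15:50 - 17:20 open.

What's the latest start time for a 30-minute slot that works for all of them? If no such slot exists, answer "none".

16:50

Uma ∩ Zane: 10:30-11:55, 12:20-12:55, 13:50-15:10, 16:10-17:20.
Uma ∩ Zane ∩ Sven: 10:30-11:55, 12:20-12:55, 13:50-15:10, 16:10-17:20.
Uma ∩ Zane ∩ Sven ∩ Jamal: 10:30-11:55, 12:20-12:30, 13:50-15:10, 16:10-17:20.
Uma ∩ Zane ∩ Sven ∩ Jamal ∩ Sam: 10:30-11:40, 13:50-15:10, 16:10-17:20.
The last common window of at least 30 minutes is 16:10-17:20; a 30-minute meeting can start as late as 16:50 and still end by 17:20.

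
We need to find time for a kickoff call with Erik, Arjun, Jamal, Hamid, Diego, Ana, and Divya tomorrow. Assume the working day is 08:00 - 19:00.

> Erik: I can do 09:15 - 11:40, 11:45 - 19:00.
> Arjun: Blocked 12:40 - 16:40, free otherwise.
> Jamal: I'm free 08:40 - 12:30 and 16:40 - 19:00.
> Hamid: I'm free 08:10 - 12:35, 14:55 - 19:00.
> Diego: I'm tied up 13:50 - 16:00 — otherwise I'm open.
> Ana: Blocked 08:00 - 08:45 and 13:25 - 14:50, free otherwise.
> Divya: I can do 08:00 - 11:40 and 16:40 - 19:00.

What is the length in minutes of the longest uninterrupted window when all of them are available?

Erik free: 09:15-11:40, 11:45-19:00.
Arjun free: 08:00-12:40, 16:40-19:00 (invert busy blocks within the working day).
Jamal free: 08:40-12:30, 16:40-19:00.
Hamid free: 08:10-12:35, 14:55-19:00.
Diego free: 08:00-13:50, 16:00-19:00 (invert busy blocks within the working day).
Ana free: 08:45-13:25, 14:50-19:00 (invert busy blocks within the working day).
Divya free: 08:00-11:40, 16:40-19:00.
Erik ∩ Arjun: 09:15-11:40, 11:45-12:40, 16:40-19:00.
Erik ∩ Arjun ∩ Jamal: 09:15-11:40, 11:45-12:30, 16:40-19:00.
Erik ∩ Arjun ∩ Jamal ∩ Hamid: 09:15-11:40, 11:45-12:30, 16:40-19:00.
Erik ∩ Arjun ∩ Jamal ∩ Hamid ∩ Diego: 09:15-11:40, 11:45-12:30, 16:40-19:00.
Erik ∩ Arjun ∩ Jamal ∩ Hamid ∩ Diego ∩ Ana: 09:15-11:40, 11:45-12:30, 16:40-19:00.
Erik ∩ Arjun ∩ Jamal ∩ Hamid ∩ Diego ∩ Ana ∩ Divya: 09:15-11:40, 16:40-19:00.
The longest is 09:15-11:40 at 145 minutes.

145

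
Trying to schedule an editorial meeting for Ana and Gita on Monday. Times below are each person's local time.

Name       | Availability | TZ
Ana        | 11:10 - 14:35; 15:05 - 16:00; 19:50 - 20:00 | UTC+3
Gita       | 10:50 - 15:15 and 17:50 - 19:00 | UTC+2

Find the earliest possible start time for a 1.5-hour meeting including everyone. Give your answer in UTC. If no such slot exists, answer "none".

Ana in UTC: 08:10-11:35, 12:05-13:00, 16:50-17:00 (subtract 3h to convert from UTC+3).
Gita in UTC: 08:50-13:15, 15:50-17:00 (subtract 2h to convert from UTC+2).
Ana ∩ Gita: 08:50-11:35, 12:05-13:00, 16:50-17:00.
The first common window of at least 90 minutes is 08:50-11:35, so the earliest start is 08:50.

08:50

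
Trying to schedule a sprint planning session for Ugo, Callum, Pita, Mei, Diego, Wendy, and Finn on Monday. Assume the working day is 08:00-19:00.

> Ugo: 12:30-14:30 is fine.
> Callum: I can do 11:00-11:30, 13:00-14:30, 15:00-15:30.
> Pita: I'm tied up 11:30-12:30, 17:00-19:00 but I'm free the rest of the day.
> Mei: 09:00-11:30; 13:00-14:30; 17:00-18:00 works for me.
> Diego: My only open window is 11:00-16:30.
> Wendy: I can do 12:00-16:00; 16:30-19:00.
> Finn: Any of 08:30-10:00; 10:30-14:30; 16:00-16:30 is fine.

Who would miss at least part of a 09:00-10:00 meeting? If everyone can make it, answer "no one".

Ugo free: 12:30-14:30.
Callum free: 11:00-11:30, 13:00-14:30, 15:00-15:30.
Pita free: 08:00-11:30, 12:30-17:00 (invert busy blocks within the working day).
Mei free: 09:00-11:30, 13:00-14:30, 17:00-18:00.
Diego free: 11:00-16:30.
Wendy free: 12:00-16:00, 16:30-19:00.
Finn free: 08:30-10:00, 10:30-14:30, 16:00-16:30.
Ugo: not fully free for 09:00-10:00. Callum: not fully free for 09:00-10:00. Pita: free for 09:00-10:00. Mei: free for 09:00-10:00. Diego: not fully free for 09:00-10:00. Wendy: not fully free for 09:00-10:00. Finn: free for 09:00-10:00.

Callum, Diego, Ugo, Wendy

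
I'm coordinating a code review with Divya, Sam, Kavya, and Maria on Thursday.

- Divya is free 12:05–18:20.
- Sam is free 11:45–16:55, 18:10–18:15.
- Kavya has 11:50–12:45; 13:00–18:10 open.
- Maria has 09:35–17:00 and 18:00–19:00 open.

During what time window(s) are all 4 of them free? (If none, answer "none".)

12:05-12:45, 13:00-16:55

Divya ∩ Sam: 12:05-16:55, 18:10-18:15.
Divya ∩ Sam ∩ Kavya: 12:05-12:45, 13:00-16:55.
Divya ∩ Sam ∩ Kavya ∩ Maria: 12:05-12:45, 13:00-16:55.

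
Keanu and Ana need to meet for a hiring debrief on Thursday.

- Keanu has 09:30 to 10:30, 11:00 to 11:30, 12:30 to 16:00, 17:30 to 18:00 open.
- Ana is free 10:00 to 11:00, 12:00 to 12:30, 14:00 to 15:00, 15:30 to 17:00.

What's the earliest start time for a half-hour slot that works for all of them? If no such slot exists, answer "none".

Keanu ∩ Ana: 10:00-10:30, 14:00-15:00, 15:30-16:00.
The first common window of at least 30 minutes is 10:00-10:30, so the earliest start is 10:00.

10:00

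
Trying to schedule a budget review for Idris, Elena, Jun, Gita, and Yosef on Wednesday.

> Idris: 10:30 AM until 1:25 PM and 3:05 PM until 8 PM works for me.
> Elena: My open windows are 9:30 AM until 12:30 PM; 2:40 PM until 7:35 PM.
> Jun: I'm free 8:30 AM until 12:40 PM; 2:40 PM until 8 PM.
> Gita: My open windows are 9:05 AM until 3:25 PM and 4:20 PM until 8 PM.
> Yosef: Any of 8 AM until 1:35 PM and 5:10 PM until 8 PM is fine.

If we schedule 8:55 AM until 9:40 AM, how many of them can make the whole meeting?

2

Jun and Yosef can make the full 08:55-09:40 slot — that's 2.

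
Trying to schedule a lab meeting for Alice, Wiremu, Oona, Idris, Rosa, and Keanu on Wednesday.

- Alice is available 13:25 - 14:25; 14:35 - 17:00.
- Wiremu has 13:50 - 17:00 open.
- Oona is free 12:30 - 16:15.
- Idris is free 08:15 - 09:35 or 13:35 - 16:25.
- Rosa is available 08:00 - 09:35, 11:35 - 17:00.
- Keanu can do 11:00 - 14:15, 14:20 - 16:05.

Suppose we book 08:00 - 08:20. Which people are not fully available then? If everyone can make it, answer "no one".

Alice, Idris, Keanu, Oona, Wiremu

Alice: not fully free for 08:00-08:20. Wiremu: not fully free for 08:00-08:20. Oona: not fully free for 08:00-08:20. Idris: not fully free for 08:00-08:20. Rosa: free for 08:00-08:20. Keanu: not fully free for 08:00-08:20.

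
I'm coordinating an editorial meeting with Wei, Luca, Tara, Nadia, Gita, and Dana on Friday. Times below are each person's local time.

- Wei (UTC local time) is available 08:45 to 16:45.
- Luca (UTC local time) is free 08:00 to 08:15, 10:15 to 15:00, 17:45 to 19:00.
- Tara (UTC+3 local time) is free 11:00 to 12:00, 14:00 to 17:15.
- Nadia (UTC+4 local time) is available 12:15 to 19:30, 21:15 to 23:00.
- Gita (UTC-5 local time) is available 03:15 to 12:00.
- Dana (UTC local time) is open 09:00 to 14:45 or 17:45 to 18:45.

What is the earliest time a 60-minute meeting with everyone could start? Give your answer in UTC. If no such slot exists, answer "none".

11:00

Wei in UTC: 08:45-16:45.
Luca in UTC: 08:00-08:15, 10:15-15:00, 17:45-19:00.
Tara in UTC: 08:00-09:00, 11:00-14:15 (subtract 3h to convert from UTC+3).
Nadia in UTC: 08:15-15:30, 17:15-19:00 (subtract 4h to convert from UTC+4).
Gita in UTC: 08:15-17:00 (add 5h to convert from UTC-5).
Dana in UTC: 09:00-14:45, 17:45-18:45.
Wei ∩ Luca: 10:15-15:00.
Wei ∩ Luca ∩ Tara: 11:00-14:15.
Wei ∩ Luca ∩ Tara ∩ Nadia: 11:00-14:15.
Wei ∩ Luca ∩ Tara ∩ Nadia ∩ Gita: 11:00-14:15.
Wei ∩ Luca ∩ Tara ∩ Nadia ∩ Gita ∩ Dana: 11:00-14:15.
The first common window of at least 60 minutes is 11:00-14:15, so the earliest start is 11:00.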